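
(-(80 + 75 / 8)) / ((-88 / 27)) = 1755 / 64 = 27.42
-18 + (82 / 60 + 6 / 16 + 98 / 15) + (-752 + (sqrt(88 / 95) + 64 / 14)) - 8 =-214243 / 280 + 2*sqrt(2090) / 95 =-764.19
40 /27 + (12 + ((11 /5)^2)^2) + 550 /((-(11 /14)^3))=-2239890353 /2041875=-1096.98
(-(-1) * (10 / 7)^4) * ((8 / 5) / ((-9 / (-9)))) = 16000 / 2401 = 6.66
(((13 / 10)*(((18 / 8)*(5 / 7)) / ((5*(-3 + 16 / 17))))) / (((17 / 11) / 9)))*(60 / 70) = -34749 / 34300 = -1.01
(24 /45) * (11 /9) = 0.65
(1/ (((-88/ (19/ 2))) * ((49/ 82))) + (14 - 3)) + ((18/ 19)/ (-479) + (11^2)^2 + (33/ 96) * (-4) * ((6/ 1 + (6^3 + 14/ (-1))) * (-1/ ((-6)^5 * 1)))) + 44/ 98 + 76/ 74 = 10340463700650697/ 705676832784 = 14653.26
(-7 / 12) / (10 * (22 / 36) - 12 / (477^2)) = -176967 / 1853924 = -0.10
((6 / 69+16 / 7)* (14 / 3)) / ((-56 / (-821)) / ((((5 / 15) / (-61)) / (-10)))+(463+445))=156811 / 14627103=0.01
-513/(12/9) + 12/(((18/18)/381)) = 16749/4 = 4187.25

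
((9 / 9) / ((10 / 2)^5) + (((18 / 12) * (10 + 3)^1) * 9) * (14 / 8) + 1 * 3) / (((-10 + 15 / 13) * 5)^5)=-2878684010969 / 1571372802734375000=-0.00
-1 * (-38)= 38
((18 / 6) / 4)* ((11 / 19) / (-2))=-33 / 152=-0.22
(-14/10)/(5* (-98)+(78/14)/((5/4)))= 49/16994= 0.00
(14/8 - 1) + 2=11/4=2.75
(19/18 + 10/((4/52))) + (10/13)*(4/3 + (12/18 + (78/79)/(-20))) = 2450431/18486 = 132.56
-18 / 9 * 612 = -1224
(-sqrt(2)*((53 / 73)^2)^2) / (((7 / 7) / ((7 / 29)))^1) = -55233367*sqrt(2) / 823548989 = -0.09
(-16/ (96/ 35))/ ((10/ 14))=-49/ 6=-8.17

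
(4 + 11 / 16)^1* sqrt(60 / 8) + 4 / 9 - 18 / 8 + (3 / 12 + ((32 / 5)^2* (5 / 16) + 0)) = 506 / 45 + 75* sqrt(30) / 32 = 24.08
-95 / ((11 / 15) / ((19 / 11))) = -223.76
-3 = -3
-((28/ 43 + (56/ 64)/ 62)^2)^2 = -40532851243053841/ 206919074992685056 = -0.20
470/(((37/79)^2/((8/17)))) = 23466160/23273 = 1008.30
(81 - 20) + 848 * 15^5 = 643950061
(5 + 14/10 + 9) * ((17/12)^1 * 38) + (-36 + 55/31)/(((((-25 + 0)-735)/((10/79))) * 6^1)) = 4629095309/5583720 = 829.03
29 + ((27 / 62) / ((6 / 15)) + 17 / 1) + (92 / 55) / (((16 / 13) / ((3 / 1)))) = 87238 / 1705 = 51.17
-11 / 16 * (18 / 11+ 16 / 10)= -89 / 40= -2.22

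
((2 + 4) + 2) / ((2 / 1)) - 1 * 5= -1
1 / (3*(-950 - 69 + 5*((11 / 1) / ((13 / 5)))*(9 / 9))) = -0.00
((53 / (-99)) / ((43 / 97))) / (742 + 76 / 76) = -5141 / 3162951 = -0.00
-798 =-798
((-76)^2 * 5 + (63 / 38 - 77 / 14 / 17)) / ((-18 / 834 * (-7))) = 432228423 / 2261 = 191166.93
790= 790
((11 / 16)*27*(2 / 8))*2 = 297 / 32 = 9.28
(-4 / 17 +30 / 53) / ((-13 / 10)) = -2980 / 11713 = -0.25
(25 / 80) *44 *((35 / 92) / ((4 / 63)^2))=7640325 / 5888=1297.61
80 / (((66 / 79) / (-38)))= -120080 / 33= -3638.79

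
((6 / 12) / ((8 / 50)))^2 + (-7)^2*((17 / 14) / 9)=9433 / 576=16.38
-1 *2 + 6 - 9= -5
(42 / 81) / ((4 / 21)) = 49 / 18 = 2.72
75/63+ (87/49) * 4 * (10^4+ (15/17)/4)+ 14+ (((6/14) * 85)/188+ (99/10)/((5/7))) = 119216840419/1677900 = 71051.22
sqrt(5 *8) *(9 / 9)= 2 *sqrt(10)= 6.32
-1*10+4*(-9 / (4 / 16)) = -154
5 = 5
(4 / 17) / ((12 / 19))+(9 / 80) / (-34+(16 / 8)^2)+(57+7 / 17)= 2357447 / 40800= 57.78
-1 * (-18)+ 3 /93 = 559 /31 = 18.03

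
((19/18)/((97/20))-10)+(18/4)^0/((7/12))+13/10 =-6.77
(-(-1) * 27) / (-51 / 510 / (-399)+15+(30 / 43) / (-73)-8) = 338164470 / 87555709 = 3.86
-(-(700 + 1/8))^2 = -31371201/64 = -490175.02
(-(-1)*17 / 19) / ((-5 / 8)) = -136 / 95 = -1.43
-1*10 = -10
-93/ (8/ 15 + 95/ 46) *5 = -320850/ 1793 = -178.95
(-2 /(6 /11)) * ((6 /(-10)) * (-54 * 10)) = -1188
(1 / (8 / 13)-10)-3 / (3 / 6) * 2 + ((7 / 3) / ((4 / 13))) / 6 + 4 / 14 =-18.83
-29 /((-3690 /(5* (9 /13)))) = 0.03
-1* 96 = -96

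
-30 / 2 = -15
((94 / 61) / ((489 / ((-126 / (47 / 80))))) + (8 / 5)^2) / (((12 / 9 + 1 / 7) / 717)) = 7051976064 / 7705825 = 915.15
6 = 6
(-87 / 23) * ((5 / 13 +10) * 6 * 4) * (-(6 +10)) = 4510080 / 299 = 15083.88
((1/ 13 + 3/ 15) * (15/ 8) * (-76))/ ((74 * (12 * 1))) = -171/ 3848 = -0.04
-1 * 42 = -42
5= 5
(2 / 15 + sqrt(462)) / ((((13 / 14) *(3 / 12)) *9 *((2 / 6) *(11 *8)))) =0.35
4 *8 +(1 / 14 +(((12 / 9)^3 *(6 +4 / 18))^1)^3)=650956189099 / 200884698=3240.45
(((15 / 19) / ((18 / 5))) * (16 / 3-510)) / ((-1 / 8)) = 151400 / 171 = 885.38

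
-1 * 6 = -6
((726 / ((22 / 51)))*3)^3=128711132649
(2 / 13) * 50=100 / 13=7.69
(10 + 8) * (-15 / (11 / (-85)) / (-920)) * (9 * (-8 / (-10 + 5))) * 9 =-74358 / 253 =-293.91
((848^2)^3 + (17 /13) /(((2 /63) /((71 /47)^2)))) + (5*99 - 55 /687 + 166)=14672391762950184521346937 /39457158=371856274163237618.92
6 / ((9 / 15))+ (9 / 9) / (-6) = 59 / 6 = 9.83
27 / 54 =1 / 2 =0.50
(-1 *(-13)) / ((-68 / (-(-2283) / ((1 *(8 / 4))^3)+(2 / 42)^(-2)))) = -75543 / 544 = -138.87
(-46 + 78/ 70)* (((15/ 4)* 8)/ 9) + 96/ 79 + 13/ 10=-2440453/ 16590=-147.10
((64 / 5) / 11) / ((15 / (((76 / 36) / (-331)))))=-1216 / 2457675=-0.00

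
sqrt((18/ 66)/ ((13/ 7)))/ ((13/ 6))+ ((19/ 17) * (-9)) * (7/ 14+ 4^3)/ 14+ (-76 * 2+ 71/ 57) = -5347631/ 27132+ 6 * sqrt(3003)/ 1859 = -196.92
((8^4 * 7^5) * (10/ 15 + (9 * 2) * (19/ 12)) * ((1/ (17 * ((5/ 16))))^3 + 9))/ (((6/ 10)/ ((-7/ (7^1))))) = -1332720884590592/ 44217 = -30140463726.41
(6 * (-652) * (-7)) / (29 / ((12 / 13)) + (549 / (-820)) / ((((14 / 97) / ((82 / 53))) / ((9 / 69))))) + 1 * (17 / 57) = 199852182629 / 222377349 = 898.71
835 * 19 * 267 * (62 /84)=43771535 /14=3126538.21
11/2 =5.50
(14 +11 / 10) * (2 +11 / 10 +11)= 21291 / 100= 212.91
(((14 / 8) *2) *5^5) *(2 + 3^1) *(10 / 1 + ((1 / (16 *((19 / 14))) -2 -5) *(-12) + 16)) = 454890625 / 76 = 5985402.96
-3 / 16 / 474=-1 / 2528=-0.00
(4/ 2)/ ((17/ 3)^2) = 18/ 289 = 0.06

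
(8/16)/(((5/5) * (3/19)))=19/6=3.17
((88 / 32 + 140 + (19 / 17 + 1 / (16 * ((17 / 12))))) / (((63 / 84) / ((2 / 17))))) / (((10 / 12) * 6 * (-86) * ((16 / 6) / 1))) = -4893 / 248540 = -0.02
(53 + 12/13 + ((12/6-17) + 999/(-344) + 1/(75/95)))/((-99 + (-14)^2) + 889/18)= 7503369/29459300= 0.25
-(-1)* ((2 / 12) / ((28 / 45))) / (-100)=-0.00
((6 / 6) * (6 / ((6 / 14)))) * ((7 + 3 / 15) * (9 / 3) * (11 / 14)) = 1188 / 5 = 237.60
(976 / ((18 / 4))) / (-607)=-1952 / 5463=-0.36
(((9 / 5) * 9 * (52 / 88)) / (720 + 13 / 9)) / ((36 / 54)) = 28431 / 1428460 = 0.02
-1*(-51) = 51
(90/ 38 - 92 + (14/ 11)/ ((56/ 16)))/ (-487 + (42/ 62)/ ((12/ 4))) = 192789/ 1051270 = 0.18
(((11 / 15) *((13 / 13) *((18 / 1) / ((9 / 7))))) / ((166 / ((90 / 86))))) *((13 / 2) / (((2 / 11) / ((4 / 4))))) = 33033 / 14276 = 2.31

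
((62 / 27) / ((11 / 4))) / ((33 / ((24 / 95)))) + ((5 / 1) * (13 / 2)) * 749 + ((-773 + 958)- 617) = 14841968633 / 620730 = 23910.51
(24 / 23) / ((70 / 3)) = 0.04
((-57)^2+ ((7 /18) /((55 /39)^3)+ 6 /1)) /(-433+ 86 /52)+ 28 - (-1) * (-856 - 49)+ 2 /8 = -6600019620999 /7463582500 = -884.30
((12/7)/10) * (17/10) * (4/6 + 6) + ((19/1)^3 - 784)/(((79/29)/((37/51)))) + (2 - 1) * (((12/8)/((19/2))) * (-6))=1445817691/893095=1618.88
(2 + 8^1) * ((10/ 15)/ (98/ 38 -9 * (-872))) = 0.00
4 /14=2 /7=0.29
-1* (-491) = 491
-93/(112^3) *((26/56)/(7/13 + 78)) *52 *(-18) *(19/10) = 34938891/50205102080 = 0.00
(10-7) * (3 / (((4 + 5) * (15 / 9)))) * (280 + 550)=498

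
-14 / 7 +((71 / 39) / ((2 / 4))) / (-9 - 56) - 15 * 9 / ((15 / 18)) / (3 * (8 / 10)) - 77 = -743039 / 5070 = -146.56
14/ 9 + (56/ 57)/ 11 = 3094/ 1881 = 1.64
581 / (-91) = -83 / 13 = -6.38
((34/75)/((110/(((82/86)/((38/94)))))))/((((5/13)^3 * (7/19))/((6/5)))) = 143943046/258671875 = 0.56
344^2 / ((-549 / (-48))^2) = 30294016 / 33489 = 904.60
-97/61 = -1.59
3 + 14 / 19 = 71 / 19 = 3.74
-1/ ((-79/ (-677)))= -677/ 79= -8.57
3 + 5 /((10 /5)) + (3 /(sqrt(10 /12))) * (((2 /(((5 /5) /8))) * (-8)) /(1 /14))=11 /2 - 5376 * sqrt(30) /5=-5883.61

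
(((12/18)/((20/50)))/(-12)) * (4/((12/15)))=-25/36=-0.69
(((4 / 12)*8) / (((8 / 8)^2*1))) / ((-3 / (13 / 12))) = -26 / 27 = -0.96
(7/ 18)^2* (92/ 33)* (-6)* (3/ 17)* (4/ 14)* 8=-5152/ 5049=-1.02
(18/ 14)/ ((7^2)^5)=9/ 1977326743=0.00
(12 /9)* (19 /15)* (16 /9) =1216 /405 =3.00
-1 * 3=-3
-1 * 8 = -8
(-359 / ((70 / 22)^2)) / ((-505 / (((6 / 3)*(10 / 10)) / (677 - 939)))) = -43439 / 81039875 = -0.00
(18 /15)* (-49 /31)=-294 /155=-1.90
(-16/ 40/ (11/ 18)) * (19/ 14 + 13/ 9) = -706/ 385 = -1.83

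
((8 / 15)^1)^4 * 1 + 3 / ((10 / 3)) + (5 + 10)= 1618067 / 101250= 15.98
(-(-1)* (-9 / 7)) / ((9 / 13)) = -13 / 7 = -1.86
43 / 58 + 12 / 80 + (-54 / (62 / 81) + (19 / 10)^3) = -56455409 / 899000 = -62.80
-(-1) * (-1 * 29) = -29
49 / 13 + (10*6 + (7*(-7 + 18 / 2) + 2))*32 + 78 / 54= 285154 / 117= 2437.21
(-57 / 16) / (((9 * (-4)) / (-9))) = -57 / 64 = -0.89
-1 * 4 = -4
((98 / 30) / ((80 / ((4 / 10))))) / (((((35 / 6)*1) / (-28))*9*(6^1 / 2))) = -49 / 16875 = -0.00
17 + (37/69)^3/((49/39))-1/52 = 4772107729/279013644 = 17.10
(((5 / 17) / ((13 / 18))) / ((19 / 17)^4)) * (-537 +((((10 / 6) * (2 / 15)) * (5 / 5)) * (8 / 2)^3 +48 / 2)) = -220544570 / 1694173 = -130.18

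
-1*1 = -1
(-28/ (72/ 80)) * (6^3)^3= -313528320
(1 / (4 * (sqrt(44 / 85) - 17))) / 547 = -1445 / 53651948 - sqrt(935) / 26825974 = -0.00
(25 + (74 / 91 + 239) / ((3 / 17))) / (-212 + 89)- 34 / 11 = -5297662 / 369369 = -14.34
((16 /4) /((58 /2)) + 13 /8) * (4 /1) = 7.05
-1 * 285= -285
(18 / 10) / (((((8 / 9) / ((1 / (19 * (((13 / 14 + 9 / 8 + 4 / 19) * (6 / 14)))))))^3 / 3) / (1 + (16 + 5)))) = 6353046 / 235355285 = 0.03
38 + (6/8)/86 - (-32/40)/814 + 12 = 35008793/700040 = 50.01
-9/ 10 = -0.90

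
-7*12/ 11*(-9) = 756/ 11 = 68.73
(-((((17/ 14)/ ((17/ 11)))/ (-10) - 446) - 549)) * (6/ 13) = 417933/ 910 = 459.27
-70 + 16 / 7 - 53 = -845 / 7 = -120.71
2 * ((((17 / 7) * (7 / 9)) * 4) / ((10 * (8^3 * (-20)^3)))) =-17 / 46080000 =-0.00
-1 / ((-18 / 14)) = 7 / 9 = 0.78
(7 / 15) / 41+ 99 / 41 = 1492 / 615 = 2.43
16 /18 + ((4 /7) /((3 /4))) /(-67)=3704 /4221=0.88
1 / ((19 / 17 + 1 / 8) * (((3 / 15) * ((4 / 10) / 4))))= 6800 / 169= 40.24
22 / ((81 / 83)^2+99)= 75779 / 344286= 0.22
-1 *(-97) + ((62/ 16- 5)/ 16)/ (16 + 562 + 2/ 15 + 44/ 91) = 9806293507/ 101095936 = 97.00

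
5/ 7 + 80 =80.71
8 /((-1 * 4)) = -2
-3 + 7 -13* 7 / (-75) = 5.21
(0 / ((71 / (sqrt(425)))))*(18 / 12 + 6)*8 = 0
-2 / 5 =-0.40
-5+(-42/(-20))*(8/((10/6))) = 127/25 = 5.08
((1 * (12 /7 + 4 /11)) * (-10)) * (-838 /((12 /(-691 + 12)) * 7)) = -32514400 /231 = -140754.98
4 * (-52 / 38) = -104 / 19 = -5.47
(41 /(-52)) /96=-41 /4992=-0.01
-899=-899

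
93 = 93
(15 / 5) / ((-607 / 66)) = -198 / 607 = -0.33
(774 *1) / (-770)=-387 / 385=-1.01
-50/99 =-0.51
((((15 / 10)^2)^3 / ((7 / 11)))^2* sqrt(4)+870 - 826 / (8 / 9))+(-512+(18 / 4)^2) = 9010409 / 100352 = 89.79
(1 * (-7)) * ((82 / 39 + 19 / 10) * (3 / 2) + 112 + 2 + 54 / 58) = -6382943 / 7540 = -846.54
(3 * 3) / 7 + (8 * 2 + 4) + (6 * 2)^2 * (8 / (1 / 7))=56597 / 7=8085.29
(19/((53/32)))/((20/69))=10488/265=39.58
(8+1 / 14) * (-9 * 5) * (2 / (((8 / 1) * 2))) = -5085 / 112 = -45.40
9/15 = 3/5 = 0.60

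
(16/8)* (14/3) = 9.33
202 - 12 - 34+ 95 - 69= 182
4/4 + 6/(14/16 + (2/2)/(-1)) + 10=-37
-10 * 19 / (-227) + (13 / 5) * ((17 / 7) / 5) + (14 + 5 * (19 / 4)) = 6332143 / 158900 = 39.85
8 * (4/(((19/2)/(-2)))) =-128/19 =-6.74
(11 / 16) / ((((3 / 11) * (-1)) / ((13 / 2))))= -1573 / 96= -16.39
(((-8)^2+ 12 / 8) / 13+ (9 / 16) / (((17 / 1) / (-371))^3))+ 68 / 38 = -113384502461 / 19416176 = -5839.69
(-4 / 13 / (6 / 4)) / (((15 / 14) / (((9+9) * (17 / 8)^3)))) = -34391 / 1040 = -33.07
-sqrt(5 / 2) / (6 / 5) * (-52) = 65 * sqrt(10) / 3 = 68.52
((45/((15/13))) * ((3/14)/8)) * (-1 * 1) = -1.04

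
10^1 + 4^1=14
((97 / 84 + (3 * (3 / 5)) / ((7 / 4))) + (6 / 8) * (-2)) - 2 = -79 / 60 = -1.32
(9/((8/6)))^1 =6.75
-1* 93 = -93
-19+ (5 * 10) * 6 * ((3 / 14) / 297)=-4339 / 231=-18.78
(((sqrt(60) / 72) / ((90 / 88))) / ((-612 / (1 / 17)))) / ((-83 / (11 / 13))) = 121 * sqrt(15) / 4546495980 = 0.00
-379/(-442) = 379/442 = 0.86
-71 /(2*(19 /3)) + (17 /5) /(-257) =-274351 /48830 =-5.62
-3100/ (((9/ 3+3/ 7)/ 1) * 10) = -1085/ 12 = -90.42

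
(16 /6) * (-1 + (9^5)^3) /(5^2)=21961720756762.45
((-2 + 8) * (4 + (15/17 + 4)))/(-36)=-151/102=-1.48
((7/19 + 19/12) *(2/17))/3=0.08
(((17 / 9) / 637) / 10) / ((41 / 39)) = 17 / 60270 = 0.00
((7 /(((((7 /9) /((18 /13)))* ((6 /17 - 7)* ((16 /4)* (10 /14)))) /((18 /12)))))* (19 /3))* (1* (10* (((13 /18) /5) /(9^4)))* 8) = -4522 /411885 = -0.01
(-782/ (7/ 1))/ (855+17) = -391/ 3052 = -0.13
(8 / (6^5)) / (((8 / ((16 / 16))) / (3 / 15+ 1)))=1 / 6480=0.00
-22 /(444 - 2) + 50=11039 /221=49.95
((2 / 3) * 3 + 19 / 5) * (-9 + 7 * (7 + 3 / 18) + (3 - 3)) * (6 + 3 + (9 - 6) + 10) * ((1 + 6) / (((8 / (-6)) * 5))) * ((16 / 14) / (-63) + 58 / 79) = -982785089 / 248850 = -3949.31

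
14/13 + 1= 2.08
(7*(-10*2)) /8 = -35 /2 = -17.50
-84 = -84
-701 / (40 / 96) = -8412 / 5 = -1682.40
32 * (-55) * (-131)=230560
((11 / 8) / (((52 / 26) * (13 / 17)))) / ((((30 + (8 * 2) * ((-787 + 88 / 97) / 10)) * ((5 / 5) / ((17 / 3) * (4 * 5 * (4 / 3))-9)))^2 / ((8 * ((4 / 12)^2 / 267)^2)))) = 71955860755075 / 4311895005506037756456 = 0.00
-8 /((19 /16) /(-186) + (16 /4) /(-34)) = 404736 /6275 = 64.50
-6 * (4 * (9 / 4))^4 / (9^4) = -6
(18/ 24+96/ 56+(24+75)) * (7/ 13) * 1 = 2841/ 52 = 54.63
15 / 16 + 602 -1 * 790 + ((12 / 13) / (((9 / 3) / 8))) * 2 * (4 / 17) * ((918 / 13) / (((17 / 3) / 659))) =428681879 / 45968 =9325.66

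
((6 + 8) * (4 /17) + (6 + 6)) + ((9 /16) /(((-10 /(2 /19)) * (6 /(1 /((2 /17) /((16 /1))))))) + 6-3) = 117313 /6460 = 18.16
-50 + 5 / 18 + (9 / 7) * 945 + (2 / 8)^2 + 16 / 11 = 1848203 / 1584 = 1166.79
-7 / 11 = -0.64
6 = 6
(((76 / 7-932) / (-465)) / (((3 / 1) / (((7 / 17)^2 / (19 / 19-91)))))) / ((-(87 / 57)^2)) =0.00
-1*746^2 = -556516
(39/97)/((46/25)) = 975/4462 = 0.22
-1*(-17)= 17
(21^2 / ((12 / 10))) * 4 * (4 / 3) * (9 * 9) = 158760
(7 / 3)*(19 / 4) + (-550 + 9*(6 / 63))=-45197 / 84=-538.06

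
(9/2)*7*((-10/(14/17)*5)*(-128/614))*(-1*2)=-244800/307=-797.39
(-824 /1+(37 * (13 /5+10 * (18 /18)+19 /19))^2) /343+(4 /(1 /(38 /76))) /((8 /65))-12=25384399 /34300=740.07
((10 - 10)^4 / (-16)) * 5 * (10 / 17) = 0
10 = 10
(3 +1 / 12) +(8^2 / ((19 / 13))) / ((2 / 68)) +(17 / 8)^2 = 5459017 / 3648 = 1496.44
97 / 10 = 9.70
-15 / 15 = -1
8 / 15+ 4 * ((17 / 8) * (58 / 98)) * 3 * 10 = 111317 / 735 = 151.45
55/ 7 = 7.86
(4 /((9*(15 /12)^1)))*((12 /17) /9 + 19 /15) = 5488 /11475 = 0.48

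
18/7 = 2.57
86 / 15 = 5.73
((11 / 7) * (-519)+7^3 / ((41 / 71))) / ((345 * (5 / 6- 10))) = 127196 / 1815275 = 0.07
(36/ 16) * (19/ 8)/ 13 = 171/ 416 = 0.41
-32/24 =-4/3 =-1.33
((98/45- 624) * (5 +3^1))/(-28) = 55964/315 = 177.66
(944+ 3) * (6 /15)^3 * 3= 22728 /125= 181.82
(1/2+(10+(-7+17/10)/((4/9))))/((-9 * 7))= 19/840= 0.02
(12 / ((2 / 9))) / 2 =27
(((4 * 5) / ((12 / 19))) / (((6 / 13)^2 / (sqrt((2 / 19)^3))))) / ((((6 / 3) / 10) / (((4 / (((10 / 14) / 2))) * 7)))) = 165620 * sqrt(38) / 513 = 1990.16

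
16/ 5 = 3.20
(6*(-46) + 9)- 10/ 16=-2141/ 8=-267.62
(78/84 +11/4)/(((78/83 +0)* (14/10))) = 42745/15288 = 2.80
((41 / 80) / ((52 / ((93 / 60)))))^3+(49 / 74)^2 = 345705014257724559 / 788448673792000000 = 0.44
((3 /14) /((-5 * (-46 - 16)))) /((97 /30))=9 /42098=0.00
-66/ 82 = -33/ 41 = -0.80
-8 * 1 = -8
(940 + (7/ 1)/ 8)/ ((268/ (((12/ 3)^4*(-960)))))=-57807360/ 67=-862796.42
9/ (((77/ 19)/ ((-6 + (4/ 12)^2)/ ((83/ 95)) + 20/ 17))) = -12.36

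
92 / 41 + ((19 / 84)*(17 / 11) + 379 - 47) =334.59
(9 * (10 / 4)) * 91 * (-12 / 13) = -1890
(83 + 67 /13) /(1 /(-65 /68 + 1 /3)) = -24257 /442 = -54.88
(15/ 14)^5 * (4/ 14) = 759375/ 1882384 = 0.40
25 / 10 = 5 / 2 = 2.50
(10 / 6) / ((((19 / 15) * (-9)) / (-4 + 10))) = -50 / 57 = -0.88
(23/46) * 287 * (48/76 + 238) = 650629/19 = 34243.63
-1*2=-2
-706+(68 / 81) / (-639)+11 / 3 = -36352139 / 51759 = -702.33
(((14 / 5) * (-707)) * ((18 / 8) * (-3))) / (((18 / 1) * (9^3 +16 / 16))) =14847 / 14600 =1.02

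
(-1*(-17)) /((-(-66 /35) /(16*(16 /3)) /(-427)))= -32520320 /99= -328488.08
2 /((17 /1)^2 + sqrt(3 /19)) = 5491 /793448 - sqrt(57) /793448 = 0.01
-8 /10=-4 /5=-0.80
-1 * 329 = -329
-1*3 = -3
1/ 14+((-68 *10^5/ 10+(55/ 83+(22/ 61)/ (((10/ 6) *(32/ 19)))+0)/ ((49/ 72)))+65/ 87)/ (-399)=73387004177656/ 43059220155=1704.33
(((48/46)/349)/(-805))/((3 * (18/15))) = -4/3877041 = -0.00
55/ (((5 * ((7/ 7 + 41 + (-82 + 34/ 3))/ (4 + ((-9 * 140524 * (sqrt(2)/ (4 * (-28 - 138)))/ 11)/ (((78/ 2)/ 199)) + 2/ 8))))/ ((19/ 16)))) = -27801693 * sqrt(2)/ 69056 - 10659/ 5504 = -571.29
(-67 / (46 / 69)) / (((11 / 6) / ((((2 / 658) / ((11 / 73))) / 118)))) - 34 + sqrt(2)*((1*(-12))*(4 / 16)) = -159757727 / 4697462 - 3*sqrt(2) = -38.25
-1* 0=0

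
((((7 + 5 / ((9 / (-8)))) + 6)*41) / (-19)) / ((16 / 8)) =-3157 / 342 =-9.23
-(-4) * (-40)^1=-160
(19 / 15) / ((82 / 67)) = 1273 / 1230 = 1.03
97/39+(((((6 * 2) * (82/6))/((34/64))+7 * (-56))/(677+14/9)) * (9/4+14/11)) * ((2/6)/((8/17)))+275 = 93701551/338052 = 277.18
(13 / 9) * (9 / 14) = 13 / 14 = 0.93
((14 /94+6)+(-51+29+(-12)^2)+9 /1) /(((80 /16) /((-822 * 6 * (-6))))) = 190750032 /235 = 811702.26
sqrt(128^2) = 128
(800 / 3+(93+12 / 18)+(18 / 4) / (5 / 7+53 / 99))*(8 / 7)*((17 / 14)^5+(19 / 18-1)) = 24673098017875 / 22006951344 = 1121.15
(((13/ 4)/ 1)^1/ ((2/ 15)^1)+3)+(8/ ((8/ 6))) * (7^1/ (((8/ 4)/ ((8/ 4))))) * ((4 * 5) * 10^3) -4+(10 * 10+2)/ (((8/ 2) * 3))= 6720255/ 8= 840031.88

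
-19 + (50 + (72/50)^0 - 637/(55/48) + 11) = -28211/55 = -512.93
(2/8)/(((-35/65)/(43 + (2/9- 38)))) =-611/252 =-2.42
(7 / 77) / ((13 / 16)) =16 / 143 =0.11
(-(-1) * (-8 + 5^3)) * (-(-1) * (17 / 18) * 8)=884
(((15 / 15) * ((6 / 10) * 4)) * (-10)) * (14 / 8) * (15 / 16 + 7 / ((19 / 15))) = -41265 / 152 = -271.48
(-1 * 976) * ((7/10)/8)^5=-1025227/204800000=-0.01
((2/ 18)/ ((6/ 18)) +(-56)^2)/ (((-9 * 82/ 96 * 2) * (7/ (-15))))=376360/ 861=437.12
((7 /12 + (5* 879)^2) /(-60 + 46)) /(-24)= 231792307 /4032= 57488.17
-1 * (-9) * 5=45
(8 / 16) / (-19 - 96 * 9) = -1 / 1766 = -0.00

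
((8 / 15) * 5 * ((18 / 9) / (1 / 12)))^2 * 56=229376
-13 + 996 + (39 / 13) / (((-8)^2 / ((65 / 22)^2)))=30462083 / 30976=983.41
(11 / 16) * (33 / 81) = 0.28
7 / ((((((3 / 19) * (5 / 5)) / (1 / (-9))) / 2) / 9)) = -266 / 3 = -88.67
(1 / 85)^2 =1 / 7225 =0.00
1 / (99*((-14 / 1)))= -1 / 1386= -0.00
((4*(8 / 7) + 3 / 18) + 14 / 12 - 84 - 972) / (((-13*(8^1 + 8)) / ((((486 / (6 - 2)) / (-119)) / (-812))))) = 446553 / 70345184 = 0.01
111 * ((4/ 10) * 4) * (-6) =-5328/ 5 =-1065.60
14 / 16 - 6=-41 / 8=-5.12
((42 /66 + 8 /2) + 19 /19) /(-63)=-62 /693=-0.09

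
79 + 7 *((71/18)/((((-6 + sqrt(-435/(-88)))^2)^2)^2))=1176892361056369836032 *sqrt(9570)/345839459754023248563689049 + 27321432908327727973781712247/345839459754023248563689049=79.00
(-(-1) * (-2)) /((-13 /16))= 32 /13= 2.46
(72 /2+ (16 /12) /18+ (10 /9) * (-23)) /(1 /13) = 3692 /27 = 136.74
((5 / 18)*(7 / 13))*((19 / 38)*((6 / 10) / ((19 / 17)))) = 119 / 2964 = 0.04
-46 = -46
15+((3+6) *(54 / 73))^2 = 316131 / 5329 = 59.32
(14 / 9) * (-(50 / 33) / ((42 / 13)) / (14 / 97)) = -31525 / 6237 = -5.05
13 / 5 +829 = 4158 / 5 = 831.60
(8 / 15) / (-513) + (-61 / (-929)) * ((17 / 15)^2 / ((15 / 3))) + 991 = 177110756384 / 178716375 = 991.02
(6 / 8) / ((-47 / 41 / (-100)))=3075 / 47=65.43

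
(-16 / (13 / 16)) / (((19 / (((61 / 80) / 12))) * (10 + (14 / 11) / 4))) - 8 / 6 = -1126748 / 841035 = -1.34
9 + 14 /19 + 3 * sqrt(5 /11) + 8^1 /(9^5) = 3 * sqrt(55) /11 + 10924217 /1121931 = 11.76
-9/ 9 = -1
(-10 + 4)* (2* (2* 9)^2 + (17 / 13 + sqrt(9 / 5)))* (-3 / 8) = 27* sqrt(5) / 20 + 75969 / 52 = 1463.96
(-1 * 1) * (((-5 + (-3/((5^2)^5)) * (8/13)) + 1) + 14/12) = 2158203269/761718750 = 2.83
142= 142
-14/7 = -2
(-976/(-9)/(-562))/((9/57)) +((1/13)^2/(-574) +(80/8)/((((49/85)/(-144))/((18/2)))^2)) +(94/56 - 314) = 25517950875250159961/504885382092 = 50542067.13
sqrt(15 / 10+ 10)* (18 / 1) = 9* sqrt(46) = 61.04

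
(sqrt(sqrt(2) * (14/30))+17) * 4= 4 * sqrt(105) * 2^(1/4)/15+68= 71.25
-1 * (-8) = 8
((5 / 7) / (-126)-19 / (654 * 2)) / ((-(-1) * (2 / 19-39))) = 73777 / 142091964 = 0.00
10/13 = 0.77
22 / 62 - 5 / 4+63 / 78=-141 / 1612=-0.09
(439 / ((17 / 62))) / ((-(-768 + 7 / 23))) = 626014 / 300169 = 2.09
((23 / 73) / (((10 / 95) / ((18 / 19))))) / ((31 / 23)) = 4761 / 2263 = 2.10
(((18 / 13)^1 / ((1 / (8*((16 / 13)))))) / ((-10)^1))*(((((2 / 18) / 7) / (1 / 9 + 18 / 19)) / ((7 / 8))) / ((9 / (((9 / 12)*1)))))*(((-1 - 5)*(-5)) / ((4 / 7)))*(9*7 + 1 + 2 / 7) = -9849600 / 1498861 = -6.57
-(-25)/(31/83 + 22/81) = 168075/4337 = 38.75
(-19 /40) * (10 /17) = -19 /68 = -0.28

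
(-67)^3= -300763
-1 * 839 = -839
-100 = -100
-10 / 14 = -5 / 7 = -0.71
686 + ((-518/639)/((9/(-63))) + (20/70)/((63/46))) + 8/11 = 79516520/114807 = 692.61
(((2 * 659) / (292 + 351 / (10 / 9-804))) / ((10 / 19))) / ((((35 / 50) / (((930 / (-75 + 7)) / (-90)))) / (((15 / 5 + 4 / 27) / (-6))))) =-7011947815 / 7167445866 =-0.98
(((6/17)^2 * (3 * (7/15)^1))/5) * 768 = 193536/7225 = 26.79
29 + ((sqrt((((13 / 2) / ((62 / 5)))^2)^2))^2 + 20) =11602498049 / 236421376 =49.08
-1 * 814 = -814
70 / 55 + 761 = 8385 / 11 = 762.27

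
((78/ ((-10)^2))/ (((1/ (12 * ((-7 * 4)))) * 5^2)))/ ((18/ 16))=-5824/ 625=-9.32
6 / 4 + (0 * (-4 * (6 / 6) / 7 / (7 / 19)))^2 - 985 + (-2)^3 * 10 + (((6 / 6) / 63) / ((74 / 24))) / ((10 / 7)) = -1180481 / 1110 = -1063.50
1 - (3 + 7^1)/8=-1/4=-0.25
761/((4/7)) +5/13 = 1332.13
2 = 2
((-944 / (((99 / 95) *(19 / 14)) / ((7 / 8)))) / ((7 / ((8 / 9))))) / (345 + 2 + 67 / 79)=-130508 / 612117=-0.21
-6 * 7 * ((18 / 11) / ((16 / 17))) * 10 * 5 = -80325 / 22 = -3651.14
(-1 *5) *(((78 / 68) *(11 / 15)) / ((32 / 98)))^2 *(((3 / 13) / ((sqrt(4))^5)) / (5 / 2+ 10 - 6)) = -871563 / 23674880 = -0.04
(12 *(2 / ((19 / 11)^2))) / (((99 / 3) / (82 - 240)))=-13904 / 361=-38.52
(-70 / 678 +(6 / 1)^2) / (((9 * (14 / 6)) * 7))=12169 / 49833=0.24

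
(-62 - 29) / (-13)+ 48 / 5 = 83 / 5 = 16.60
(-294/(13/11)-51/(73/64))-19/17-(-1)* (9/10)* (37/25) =-1182819961/4033250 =-293.27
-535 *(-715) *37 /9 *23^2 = 7487161825 /9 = 831906869.44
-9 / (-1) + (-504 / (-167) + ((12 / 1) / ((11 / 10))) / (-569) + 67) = 82573724 / 1045253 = 79.00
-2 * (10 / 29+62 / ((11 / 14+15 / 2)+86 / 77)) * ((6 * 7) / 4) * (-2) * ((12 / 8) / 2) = 4589109 / 20996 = 218.57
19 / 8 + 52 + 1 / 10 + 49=4139 / 40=103.48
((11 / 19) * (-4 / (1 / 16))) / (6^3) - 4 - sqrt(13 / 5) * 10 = -2 * sqrt(65) - 2140 / 513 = -20.30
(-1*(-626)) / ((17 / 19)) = 11894 / 17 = 699.65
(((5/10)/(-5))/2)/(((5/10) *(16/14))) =-7/80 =-0.09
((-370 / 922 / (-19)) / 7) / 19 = 185 / 1164947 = 0.00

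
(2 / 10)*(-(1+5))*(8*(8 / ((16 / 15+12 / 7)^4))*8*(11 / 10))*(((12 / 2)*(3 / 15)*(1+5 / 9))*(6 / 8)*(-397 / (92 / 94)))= 4191288230745 / 653159543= 6416.94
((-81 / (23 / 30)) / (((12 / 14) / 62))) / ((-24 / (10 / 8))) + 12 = 150891 / 368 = 410.03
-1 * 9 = -9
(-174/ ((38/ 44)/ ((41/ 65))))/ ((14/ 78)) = -470844/ 665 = -708.04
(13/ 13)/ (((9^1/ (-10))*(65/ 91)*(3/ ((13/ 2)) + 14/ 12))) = -364/ 381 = -0.96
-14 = -14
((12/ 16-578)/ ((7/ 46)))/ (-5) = 53107/ 70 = 758.67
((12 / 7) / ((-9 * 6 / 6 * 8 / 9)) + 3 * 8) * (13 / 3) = 1443 / 14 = 103.07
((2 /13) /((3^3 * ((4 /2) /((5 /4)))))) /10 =1 /2808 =0.00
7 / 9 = 0.78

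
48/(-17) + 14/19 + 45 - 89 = -14886/323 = -46.09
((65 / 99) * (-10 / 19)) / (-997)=650 / 1875357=0.00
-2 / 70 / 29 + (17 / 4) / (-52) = -17463 / 211120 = -0.08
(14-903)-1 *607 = -1496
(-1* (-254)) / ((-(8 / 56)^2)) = -12446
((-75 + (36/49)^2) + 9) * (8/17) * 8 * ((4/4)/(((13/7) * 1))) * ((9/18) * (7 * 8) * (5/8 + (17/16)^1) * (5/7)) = -26114400/5831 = -4478.55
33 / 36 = 11 / 12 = 0.92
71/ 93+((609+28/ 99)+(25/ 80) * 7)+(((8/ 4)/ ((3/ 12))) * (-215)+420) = -33772073/ 49104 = -687.77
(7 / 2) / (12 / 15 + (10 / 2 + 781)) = 5 / 1124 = 0.00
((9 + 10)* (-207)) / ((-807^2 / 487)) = 212819 / 72361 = 2.94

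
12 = 12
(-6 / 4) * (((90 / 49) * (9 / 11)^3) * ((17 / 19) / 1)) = -1673055 / 1239161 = -1.35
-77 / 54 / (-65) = 77 / 3510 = 0.02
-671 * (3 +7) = -6710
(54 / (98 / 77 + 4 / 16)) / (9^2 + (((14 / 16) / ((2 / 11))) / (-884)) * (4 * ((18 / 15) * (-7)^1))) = 7001280 / 16027673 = 0.44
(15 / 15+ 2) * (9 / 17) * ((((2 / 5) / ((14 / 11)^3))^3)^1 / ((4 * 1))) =63664587657 / 21952362208000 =0.00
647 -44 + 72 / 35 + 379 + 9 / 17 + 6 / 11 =6447689 / 6545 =985.13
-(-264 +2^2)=260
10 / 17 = 0.59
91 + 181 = 272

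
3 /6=1 /2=0.50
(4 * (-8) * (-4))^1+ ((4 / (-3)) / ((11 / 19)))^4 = 185160064 / 1185921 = 156.13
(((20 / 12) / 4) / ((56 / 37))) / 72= 185 / 48384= 0.00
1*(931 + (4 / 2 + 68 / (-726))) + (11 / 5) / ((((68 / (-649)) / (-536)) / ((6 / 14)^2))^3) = 1825004385.55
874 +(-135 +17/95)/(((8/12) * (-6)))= 86232/95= 907.71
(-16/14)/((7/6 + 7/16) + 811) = -384/273035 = -0.00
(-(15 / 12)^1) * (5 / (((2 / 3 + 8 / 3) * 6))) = -5 / 16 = -0.31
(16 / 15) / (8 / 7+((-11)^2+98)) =112 / 23115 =0.00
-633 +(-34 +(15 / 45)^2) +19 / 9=-5983 / 9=-664.78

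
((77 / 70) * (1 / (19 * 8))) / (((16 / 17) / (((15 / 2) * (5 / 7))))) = 2805 / 68096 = 0.04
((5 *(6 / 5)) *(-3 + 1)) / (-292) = 3 / 73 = 0.04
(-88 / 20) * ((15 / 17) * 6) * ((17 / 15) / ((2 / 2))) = -132 / 5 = -26.40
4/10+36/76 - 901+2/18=-769513/855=-900.02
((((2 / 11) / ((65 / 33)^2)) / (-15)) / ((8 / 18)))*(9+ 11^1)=-594 / 4225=-0.14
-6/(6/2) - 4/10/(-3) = -28/15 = -1.87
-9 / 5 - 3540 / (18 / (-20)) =58973 / 15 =3931.53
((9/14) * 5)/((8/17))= 765/112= 6.83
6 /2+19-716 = -694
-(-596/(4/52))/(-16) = -1937/4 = -484.25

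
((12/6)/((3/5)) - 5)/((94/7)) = -0.12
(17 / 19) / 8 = 17 / 152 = 0.11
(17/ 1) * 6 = 102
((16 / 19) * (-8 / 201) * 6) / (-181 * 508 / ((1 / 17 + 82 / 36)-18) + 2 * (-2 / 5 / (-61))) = -93559360 / 2731070653319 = -0.00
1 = 1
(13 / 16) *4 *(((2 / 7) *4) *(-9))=-234 / 7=-33.43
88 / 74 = 44 / 37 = 1.19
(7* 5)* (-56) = -1960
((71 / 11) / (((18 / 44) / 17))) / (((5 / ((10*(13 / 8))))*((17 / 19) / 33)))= 192907 / 6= 32151.17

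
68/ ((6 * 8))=17/ 12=1.42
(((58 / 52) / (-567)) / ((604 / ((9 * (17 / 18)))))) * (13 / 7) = -493 / 9589104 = -0.00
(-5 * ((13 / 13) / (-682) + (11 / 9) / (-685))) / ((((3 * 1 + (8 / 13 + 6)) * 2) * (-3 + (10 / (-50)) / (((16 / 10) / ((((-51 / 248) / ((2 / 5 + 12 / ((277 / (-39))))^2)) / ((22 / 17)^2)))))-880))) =-398980908561664 / 416849410706407673625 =-0.00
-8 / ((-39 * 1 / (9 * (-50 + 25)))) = -600 / 13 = -46.15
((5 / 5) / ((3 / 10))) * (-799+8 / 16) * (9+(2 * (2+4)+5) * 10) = -1429315 / 3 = -476438.33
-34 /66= -0.52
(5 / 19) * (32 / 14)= 80 / 133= 0.60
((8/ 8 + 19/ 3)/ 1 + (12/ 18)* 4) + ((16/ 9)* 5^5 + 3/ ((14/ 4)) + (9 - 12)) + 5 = 350810/ 63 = 5568.41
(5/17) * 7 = 2.06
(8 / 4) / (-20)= -1 / 10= -0.10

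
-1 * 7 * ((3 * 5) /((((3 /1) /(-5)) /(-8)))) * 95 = -133000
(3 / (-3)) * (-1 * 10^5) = 100000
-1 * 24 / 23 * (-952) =22848 / 23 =993.39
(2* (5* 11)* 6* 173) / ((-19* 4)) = -28545 / 19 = -1502.37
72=72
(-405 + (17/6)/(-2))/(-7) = 4877/84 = 58.06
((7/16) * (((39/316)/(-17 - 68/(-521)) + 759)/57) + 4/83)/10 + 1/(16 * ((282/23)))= 1245578062469/2102323175040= 0.59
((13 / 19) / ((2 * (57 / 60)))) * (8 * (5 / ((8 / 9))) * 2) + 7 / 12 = 142927 / 4332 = 32.99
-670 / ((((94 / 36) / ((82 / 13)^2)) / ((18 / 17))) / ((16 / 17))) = -23354334720 / 2295527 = -10173.84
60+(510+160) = 730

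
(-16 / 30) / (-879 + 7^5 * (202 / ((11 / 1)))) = -88 / 50780175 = -0.00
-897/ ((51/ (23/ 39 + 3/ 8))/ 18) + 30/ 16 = -41283/ 136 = -303.55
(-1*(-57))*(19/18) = 361/6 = 60.17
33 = 33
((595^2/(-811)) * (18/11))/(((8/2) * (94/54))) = -86028075/838574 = -102.59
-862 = -862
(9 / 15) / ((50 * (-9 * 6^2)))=-1 / 27000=-0.00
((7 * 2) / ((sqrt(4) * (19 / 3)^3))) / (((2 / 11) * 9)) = 231 / 13718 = 0.02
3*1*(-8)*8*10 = -1920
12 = 12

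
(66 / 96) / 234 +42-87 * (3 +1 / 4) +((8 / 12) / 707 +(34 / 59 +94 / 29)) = -1073056304777 / 4529030688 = -236.93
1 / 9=0.11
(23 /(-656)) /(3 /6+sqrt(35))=23 /45592 - 23 *sqrt(35) /22796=-0.01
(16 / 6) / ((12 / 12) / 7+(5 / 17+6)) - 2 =-1822 / 1149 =-1.59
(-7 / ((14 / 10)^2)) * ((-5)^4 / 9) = -15625 / 63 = -248.02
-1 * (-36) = 36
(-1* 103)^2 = 10609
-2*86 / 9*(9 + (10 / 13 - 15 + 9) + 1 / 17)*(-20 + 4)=258688 / 221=1170.53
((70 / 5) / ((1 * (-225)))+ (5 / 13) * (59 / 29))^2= 3732843409 / 7195280625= 0.52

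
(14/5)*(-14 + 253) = 3346/5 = 669.20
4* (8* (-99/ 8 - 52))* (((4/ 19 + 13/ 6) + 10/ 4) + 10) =-1746880/ 57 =-30647.02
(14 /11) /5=14 /55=0.25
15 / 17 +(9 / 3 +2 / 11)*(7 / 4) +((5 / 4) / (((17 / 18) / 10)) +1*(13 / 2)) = 19587 / 748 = 26.19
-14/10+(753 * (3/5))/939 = -1438/1565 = -0.92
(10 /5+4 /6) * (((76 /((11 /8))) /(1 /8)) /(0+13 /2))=77824 /429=181.41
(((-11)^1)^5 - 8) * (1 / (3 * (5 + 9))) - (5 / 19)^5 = -398798160091 / 103996158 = -3834.74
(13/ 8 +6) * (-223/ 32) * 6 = -40809/ 128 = -318.82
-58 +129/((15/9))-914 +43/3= -13204/15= -880.27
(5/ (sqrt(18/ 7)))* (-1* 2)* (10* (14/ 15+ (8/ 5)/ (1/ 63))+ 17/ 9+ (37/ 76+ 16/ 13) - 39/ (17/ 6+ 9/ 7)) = -7779814925* sqrt(14)/ 4614948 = -6307.63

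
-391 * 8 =-3128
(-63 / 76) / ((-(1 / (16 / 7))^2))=576 / 133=4.33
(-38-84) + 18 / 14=-845 / 7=-120.71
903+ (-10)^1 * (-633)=7233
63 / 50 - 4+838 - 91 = 37213 / 50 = 744.26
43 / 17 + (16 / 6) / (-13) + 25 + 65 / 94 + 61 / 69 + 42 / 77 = 154759179 / 5255822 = 29.45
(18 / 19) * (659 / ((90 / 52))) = 34268 / 95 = 360.72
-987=-987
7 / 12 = 0.58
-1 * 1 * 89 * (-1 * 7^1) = 623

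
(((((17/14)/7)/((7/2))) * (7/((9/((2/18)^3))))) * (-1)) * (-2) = 34/321489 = 0.00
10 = 10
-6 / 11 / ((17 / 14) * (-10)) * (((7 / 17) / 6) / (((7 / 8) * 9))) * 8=0.00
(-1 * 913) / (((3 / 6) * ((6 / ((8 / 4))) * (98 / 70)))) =-9130 / 21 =-434.76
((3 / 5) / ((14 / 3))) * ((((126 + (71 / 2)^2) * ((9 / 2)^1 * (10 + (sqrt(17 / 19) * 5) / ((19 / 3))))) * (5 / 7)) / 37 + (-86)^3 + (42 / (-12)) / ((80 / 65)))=-81612.60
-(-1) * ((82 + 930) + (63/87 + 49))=30790/29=1061.72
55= 55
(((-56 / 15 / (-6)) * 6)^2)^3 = 30840979456 / 11390625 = 2707.58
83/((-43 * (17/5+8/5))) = -0.39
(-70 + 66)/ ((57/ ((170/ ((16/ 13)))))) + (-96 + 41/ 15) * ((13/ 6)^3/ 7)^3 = -291427192707313/ 985145172480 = -295.82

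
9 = 9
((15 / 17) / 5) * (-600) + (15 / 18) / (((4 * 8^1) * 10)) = -691183 / 6528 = -105.88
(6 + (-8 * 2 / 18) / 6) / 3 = 158 / 81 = 1.95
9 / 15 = 3 / 5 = 0.60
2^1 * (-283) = -566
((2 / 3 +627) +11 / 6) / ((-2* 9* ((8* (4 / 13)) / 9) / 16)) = -16367 / 8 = -2045.88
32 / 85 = 0.38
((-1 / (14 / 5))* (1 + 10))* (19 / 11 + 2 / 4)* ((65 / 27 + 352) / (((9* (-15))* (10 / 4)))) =66983 / 7290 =9.19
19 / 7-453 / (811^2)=12493528 / 4604047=2.71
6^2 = 36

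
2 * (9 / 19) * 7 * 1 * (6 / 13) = 756 / 247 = 3.06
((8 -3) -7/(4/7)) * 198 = -2871/2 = -1435.50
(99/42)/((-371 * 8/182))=-429/2968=-0.14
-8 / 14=-4 / 7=-0.57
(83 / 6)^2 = 6889 / 36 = 191.36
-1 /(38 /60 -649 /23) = 0.04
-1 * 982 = -982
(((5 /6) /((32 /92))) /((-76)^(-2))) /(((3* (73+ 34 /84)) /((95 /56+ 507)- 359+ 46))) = 151654295 /12332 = 12297.62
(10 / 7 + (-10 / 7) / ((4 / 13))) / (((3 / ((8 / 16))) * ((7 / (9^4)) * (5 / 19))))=-373977 / 196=-1908.05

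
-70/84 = -5/6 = -0.83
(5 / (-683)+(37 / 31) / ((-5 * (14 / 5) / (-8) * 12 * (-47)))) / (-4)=44564 / 20897751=0.00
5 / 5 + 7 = 8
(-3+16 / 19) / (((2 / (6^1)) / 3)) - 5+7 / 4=-1723 / 76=-22.67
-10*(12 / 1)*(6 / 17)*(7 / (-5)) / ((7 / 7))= 1008 / 17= 59.29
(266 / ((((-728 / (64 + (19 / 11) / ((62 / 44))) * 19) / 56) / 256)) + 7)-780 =-7558367 / 403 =-18755.25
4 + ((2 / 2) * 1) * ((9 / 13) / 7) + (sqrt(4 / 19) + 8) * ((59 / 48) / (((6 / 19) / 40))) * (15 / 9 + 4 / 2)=3245 * sqrt(19) / 54 + 11231281 / 2457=4833.07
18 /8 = 9 /4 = 2.25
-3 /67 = -0.04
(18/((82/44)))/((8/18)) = 891/41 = 21.73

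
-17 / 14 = -1.21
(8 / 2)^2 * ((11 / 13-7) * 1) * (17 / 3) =-557.95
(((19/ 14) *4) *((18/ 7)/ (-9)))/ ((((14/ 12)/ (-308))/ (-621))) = -12459744/ 49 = -254280.49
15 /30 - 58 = -115 /2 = -57.50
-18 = -18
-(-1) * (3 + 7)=10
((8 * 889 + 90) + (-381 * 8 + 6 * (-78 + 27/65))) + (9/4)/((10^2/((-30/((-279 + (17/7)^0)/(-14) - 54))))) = 458408281/124280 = 3688.51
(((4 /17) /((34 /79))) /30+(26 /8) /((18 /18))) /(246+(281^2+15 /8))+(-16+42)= 71421171752 /2746963785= 26.00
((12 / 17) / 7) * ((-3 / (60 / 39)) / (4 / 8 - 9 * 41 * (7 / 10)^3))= 23400 / 15001973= 0.00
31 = 31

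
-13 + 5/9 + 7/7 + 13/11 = -1016/99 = -10.26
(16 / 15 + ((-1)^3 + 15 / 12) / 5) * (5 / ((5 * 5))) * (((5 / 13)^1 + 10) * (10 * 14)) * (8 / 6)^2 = 7504 / 13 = 577.23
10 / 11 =0.91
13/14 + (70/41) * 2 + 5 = 9.34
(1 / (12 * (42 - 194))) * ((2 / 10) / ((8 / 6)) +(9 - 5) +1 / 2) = -31 / 12160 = -0.00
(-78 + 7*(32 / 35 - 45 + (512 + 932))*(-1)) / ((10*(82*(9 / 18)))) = -49387 / 2050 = -24.09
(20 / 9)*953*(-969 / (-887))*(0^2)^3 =0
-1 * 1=-1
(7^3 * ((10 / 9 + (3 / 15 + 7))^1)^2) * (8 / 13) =14580.05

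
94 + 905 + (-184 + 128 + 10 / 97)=91481 / 97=943.10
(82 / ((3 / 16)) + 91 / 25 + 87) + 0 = 39598 / 75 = 527.97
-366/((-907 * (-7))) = -366/6349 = -0.06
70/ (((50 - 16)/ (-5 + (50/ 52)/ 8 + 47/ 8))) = 2.05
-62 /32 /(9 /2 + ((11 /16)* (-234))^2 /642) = -26536 /613755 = -0.04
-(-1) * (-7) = -7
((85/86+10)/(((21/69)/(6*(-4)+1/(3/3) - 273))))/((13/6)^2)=-16543440/7267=-2276.52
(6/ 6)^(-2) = 1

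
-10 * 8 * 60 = -4800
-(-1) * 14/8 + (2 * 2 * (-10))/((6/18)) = -473/4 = -118.25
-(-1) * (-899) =-899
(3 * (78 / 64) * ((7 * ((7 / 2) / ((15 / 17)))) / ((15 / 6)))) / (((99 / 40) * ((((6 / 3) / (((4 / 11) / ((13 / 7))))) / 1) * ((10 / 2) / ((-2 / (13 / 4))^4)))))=11941888 / 259191075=0.05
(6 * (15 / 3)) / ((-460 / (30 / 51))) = -15 / 391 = -0.04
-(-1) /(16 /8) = 1 /2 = 0.50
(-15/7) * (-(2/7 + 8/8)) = 135/49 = 2.76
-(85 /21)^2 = -7225 /441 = -16.38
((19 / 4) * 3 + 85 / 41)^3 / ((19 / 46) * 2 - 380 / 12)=-1323714128577 / 9386488832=-141.02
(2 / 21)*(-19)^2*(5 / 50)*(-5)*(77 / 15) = -3971 / 45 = -88.24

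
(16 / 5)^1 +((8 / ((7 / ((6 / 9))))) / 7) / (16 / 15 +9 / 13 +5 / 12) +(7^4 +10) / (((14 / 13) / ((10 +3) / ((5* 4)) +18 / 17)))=3828.94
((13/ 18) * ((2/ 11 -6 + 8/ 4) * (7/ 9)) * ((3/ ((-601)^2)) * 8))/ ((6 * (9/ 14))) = -35672/ 965490273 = -0.00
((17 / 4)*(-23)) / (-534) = 391 / 2136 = 0.18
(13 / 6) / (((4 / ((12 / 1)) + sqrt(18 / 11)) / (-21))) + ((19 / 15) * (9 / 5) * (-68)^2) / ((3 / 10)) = 53080039 / 1510 - 2457 * sqrt(22) / 302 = 35114.18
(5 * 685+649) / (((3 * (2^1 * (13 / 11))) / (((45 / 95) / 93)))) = 22407 / 7657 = 2.93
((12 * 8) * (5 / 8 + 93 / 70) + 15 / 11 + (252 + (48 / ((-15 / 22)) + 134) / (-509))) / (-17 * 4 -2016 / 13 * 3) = -224582163 / 271685876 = -0.83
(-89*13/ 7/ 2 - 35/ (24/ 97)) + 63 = -27065/ 168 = -161.10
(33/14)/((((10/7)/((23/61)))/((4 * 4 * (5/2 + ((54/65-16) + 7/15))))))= -2408054/19825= -121.47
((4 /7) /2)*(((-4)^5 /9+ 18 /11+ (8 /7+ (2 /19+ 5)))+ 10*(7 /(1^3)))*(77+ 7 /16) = -27883813 /35112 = -794.14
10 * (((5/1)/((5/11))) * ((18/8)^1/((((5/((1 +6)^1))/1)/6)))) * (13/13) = 2079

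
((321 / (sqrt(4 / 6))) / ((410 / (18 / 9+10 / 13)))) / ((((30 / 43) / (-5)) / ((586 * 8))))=-97062696 * sqrt(6) / 2665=-89213.54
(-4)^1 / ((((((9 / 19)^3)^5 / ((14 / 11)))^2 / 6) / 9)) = -361371656862802097191358926428503404052768 / 189975190788931875008504682123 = -1902204468710.32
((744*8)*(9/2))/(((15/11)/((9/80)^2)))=248589/1000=248.59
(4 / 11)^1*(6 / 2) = 12 / 11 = 1.09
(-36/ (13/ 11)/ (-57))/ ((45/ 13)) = 44/ 285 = 0.15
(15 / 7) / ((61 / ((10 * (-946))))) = -141900 / 427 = -332.32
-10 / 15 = -2 / 3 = -0.67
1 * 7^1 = 7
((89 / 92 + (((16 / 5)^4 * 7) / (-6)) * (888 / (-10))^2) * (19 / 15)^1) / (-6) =26347150562701 / 129375000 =203649.47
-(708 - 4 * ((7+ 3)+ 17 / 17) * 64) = 2108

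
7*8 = 56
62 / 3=20.67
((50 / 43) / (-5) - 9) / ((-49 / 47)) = 18659 / 2107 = 8.86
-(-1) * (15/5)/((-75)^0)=3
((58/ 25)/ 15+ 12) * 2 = 9116/ 375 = 24.31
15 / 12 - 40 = -155 / 4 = -38.75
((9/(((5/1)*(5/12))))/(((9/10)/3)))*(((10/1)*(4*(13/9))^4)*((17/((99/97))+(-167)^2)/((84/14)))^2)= 223217502782885478400/64304361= 3471265390272.45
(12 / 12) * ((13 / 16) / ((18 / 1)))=13 / 288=0.05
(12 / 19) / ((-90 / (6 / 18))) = -2 / 855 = -0.00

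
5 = 5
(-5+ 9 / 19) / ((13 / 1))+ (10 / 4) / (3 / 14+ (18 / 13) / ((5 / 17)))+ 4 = 4601983 / 1106313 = 4.16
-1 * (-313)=313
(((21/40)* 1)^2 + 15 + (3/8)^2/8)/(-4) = -195753/51200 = -3.82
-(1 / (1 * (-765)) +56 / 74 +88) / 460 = -2512223 / 13020300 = -0.19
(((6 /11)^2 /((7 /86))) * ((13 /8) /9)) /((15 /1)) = 559 /12705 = 0.04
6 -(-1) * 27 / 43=6.63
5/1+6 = 11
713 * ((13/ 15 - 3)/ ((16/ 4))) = -380.27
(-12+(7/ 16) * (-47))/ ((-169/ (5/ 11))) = 2605/ 29744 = 0.09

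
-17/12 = -1.42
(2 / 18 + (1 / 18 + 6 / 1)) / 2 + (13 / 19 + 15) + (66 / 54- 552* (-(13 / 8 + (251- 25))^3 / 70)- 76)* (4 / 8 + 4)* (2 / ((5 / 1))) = 213745013972537 / 1276800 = 167406809.19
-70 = -70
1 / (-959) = -1 / 959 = -0.00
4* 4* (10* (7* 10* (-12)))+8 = -134392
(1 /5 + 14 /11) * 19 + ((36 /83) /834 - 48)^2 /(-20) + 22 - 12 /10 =-486204679448 /7320630295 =-66.42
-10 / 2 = -5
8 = 8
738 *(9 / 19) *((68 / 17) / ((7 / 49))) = 185976 / 19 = 9788.21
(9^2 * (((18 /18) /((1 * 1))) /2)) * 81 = 3280.50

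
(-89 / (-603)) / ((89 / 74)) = 74 / 603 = 0.12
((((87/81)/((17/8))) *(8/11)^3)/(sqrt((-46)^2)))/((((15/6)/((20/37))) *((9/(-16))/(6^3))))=-60817408/173300193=-0.35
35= 35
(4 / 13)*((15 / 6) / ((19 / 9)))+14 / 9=4268 / 2223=1.92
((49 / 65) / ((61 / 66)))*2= 6468 / 3965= 1.63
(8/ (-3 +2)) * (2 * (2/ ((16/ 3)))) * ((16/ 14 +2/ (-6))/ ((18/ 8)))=-136/ 63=-2.16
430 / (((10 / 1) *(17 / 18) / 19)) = 14706 / 17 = 865.06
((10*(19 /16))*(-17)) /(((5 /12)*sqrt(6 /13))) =-323*sqrt(78) /4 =-713.16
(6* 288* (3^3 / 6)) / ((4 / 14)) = 27216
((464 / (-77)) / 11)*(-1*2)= 928 / 847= 1.10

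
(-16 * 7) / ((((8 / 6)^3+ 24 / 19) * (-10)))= 3.08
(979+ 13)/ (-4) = -248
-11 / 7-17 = -130 / 7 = -18.57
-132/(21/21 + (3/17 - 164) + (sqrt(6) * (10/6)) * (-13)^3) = -9317088/34862202289 + 209527890 * sqrt(6)/34862202289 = 0.01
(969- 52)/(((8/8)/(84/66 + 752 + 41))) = 8011829/11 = 728348.09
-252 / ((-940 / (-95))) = -1197 / 47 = -25.47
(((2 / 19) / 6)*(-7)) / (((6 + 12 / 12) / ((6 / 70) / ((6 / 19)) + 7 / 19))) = -851 / 75810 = -0.01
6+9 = 15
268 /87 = 3.08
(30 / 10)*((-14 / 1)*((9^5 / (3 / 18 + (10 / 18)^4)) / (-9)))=516560652 / 491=1052058.35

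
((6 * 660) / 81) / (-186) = -220 / 837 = -0.26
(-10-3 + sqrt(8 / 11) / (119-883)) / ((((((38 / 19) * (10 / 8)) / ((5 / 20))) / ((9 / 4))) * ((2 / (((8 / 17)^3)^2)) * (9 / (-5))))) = 8192 * sqrt(22) / 50713032469 + 212992 / 24137569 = 0.01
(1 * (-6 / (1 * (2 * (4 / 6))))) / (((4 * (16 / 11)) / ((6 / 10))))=-297 / 640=-0.46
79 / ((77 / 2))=158 / 77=2.05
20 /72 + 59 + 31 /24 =4361 /72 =60.57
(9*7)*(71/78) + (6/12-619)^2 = 19895179/52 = 382599.60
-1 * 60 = -60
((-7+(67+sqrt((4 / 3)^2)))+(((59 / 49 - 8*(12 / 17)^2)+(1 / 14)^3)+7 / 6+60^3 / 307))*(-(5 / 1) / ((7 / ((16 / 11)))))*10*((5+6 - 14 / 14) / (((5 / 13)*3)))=-43923507963400 / 639071769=-68730.16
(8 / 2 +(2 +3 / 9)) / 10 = 19 / 30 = 0.63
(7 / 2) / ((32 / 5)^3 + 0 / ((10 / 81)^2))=875 / 65536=0.01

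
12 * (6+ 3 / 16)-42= 129 / 4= 32.25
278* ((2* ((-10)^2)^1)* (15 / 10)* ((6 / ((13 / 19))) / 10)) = 73135.38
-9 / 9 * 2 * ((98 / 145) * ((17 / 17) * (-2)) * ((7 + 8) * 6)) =243.31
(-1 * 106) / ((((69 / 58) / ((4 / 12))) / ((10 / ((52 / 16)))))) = -245920 / 2691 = -91.39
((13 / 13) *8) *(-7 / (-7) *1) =8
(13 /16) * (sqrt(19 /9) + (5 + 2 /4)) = 13 * sqrt(19) /48 + 143 /32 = 5.65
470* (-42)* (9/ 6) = -29610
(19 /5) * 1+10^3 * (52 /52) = 5019 /5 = 1003.80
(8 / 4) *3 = 6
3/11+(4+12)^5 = 11534339/11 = 1048576.27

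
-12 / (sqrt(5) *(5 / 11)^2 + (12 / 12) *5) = -43923 / 18145 + 363 *sqrt(5) / 3629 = -2.20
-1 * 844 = -844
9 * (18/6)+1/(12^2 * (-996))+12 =5593535/143424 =39.00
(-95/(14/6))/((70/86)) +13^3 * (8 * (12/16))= 643467/49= 13131.98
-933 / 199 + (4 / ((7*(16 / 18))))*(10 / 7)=-36762 / 9751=-3.77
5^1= 5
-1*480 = -480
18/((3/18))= 108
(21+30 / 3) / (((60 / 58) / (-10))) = -899 / 3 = -299.67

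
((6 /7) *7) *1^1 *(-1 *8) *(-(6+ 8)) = 672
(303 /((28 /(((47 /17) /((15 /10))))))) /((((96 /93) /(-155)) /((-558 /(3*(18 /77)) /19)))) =125418.98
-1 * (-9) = 9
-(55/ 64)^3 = -166375/ 262144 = -0.63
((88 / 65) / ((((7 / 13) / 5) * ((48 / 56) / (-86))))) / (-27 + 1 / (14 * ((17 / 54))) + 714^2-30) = -56287 / 22747113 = -0.00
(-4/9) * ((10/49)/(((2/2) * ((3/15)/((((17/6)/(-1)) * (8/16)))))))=850/1323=0.64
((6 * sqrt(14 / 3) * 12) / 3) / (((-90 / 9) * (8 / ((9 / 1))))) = -5.83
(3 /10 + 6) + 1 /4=131 /20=6.55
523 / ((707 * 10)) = 523 / 7070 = 0.07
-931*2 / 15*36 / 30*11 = -40964 / 25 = -1638.56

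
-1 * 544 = -544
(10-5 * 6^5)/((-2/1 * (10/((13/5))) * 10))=50531/100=505.31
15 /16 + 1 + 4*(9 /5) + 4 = 1051 /80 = 13.14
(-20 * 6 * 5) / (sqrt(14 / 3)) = -300 * sqrt(42) / 7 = -277.75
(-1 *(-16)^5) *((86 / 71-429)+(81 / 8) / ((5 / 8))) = -153211633664 / 355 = -431582066.66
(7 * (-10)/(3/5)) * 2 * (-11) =7700/3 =2566.67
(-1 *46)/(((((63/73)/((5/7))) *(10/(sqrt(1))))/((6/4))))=-1679/294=-5.71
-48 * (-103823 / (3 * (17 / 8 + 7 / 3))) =39868032 / 107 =372598.43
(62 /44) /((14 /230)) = 3565 /154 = 23.15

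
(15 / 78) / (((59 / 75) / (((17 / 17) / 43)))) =375 / 65962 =0.01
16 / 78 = 8 / 39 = 0.21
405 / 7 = 57.86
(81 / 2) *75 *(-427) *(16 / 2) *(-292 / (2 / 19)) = 28783301400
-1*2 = -2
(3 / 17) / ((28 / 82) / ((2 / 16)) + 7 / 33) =4059 / 67711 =0.06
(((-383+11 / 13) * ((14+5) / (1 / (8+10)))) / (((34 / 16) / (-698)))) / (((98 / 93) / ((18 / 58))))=3970530762624 / 314041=12643351.55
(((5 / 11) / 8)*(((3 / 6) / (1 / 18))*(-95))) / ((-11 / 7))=29925 / 968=30.91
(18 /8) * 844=1899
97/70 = 1.39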